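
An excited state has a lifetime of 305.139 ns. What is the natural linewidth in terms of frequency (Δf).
260.791 kHz

Using the energy-time uncertainty principle and E = hf:
ΔEΔt ≥ ℏ/2
hΔf·Δt ≥ ℏ/2

The minimum frequency uncertainty is:
Δf = ℏ/(2hτ) = 1/(4πτ)
Δf = 1/(4π × 3.051e-07 s)
Δf = 2.608e+05 Hz = 260.791 kHz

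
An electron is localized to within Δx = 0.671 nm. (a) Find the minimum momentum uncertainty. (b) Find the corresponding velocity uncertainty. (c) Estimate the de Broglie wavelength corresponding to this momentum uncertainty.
(a) Δp_min = 7.858 × 10^-26 kg·m/s
(b) Δv_min = 86.265 km/s
(c) λ_dB = 8.432 nm

Step-by-step:

(a) From the uncertainty principle:
Δp_min = ℏ/(2Δx) = (1.055e-34 J·s)/(2 × 6.710e-10 m) = 7.858e-26 kg·m/s

(b) The velocity uncertainty:
Δv = Δp/m = (7.858e-26 kg·m/s)/(9.109e-31 kg) = 8.627e+04 m/s = 86.265 km/s

(c) The de Broglie wavelength for this momentum:
λ = h/p = (6.626e-34 J·s)/(7.858e-26 kg·m/s) = 8.432e-09 m = 8.432 nm

Note: The de Broglie wavelength is comparable to the localization size, as expected from wave-particle duality.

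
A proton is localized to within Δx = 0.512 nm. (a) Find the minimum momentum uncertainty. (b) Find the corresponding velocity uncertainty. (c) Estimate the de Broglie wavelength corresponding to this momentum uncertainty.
(a) Δp_min = 1.030 × 10^-25 kg·m/s
(b) Δv_min = 61.571 m/s
(c) λ_dB = 6.434 nm

Step-by-step:

(a) From the uncertainty principle:
Δp_min = ℏ/(2Δx) = (1.055e-34 J·s)/(2 × 5.120e-10 m) = 1.030e-25 kg·m/s

(b) The velocity uncertainty:
Δv = Δp/m = (1.030e-25 kg·m/s)/(1.673e-27 kg) = 6.157e+01 m/s = 61.571 m/s

(c) The de Broglie wavelength for this momentum:
λ = h/p = (6.626e-34 J·s)/(1.030e-25 kg·m/s) = 6.434e-09 m = 6.434 nm

Note: The de Broglie wavelength is comparable to the localization size, as expected from wave-particle duality.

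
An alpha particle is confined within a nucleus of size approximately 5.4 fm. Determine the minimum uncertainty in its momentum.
9.765 × 10^-21 kg·m/s

Using the Heisenberg uncertainty principle:
ΔxΔp ≥ ℏ/2

With Δx ≈ L = 5.400e-15 m (the confinement size):
Δp_min = ℏ/(2Δx)
Δp_min = (1.055e-34 J·s) / (2 × 5.400e-15 m)
Δp_min = 9.765e-21 kg·m/s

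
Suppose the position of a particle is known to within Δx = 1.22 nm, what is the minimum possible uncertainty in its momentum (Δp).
4.322 × 10^-26 kg·m/s

Using the Heisenberg uncertainty principle:
ΔxΔp ≥ ℏ/2

The minimum uncertainty in momentum is:
Δp_min = ℏ/(2Δx)
Δp_min = (1.055e-34 J·s) / (2 × 1.220e-09 m)
Δp_min = 4.322e-26 kg·m/s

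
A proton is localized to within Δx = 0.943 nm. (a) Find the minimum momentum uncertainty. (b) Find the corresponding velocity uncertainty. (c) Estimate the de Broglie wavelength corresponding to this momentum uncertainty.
(a) Δp_min = 5.592 × 10^-26 kg·m/s
(b) Δv_min = 33.430 m/s
(c) λ_dB = 11.850 nm

Step-by-step:

(a) From the uncertainty principle:
Δp_min = ℏ/(2Δx) = (1.055e-34 J·s)/(2 × 9.430e-10 m) = 5.592e-26 kg·m/s

(b) The velocity uncertainty:
Δv = Δp/m = (5.592e-26 kg·m/s)/(1.673e-27 kg) = 3.343e+01 m/s = 33.430 m/s

(c) The de Broglie wavelength for this momentum:
λ = h/p = (6.626e-34 J·s)/(5.592e-26 kg·m/s) = 1.185e-08 m = 11.850 nm

Note: The de Broglie wavelength is comparable to the localization size, as expected from wave-particle duality.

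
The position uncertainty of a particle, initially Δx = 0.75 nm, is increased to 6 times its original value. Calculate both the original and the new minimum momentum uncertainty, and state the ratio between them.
Original Δp_min = 7.030 × 10^-26 kg·m/s; new Δp'_min = 1.172 × 10^-26 kg·m/s; ratio Δp'_min/Δp_min = 1/6.

From the uncertainty principle ΔxΔp ≥ ℏ/2, the minimum momentum uncertainty is Δp_min = ℏ/(2Δx).

Original (Δx = 0.75 nm = 7.500e-10 m):
Δp_min = (1.055e-34 J·s)/(2 × 7.500e-10 m) = 7.030e-26 kg·m/s

When Δx → 6Δx:
Δp'_min = ℏ/(2 × 6Δx) = (1/6) × ℏ/(2Δx) = (1/6) × Δp_min
Δp'_min = 1/6 × 7.030e-26 kg·m/s = 1.172e-26 kg·m/s

Since Δp_min ∝ 1/Δx, when Δx is increased to 6 times its original value, Δp_min decreases to 1/6 of its original value.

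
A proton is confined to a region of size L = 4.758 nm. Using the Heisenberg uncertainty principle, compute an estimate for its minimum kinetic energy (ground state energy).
229.142 neV

Using the uncertainty principle to estimate ground state energy:

1. The position uncertainty is approximately the confinement size:
   Δx ≈ L = 4.758e-09 m

2. From ΔxΔp ≥ ℏ/2, the minimum momentum uncertainty is:
   Δp ≈ ℏ/(2L) = 1.108e-26 kg·m/s

3. The kinetic energy is approximately:
   KE ≈ (Δp)²/(2m) = (1.108e-26)²/(2 × 1.673e-27 kg)
   KE ≈ 3.671e-26 J = 229.142 neV

This is an order-of-magnitude estimate of the ground state energy.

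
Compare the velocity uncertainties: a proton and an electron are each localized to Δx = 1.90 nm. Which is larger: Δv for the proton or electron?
The electron has the larger minimum velocity uncertainty, by a ratio of 1836.2.

For both particles, Δp_min = ℏ/(2Δx) = 2.775e-26 kg·m/s (same for both).

The velocity uncertainty is Δv = Δp/m:
- proton: Δv = 2.775e-26 / 1.673e-27 = 1.659e+01 m/s = 16.592 m/s
- electron: Δv = 2.775e-26 / 9.109e-31 = 3.047e+04 m/s = 30.465 km/s

Ratio: 3.047e+04 / 1.659e+01 = 1836.2

The lighter particle has larger velocity uncertainty because Δv ∝ 1/m.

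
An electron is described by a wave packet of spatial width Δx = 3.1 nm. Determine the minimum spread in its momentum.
1.701 × 10^-26 kg·m/s

For a wave packet, the spatial width Δx and momentum spread Δp are related by the uncertainty principle:
ΔxΔp ≥ ℏ/2

The minimum momentum spread is:
Δp_min = ℏ/(2Δx)
Δp_min = (1.055e-34 J·s) / (2 × 3.100e-09 m)
Δp_min = 1.701e-26 kg·m/s

A wave packet cannot have both a well-defined position and well-defined momentum.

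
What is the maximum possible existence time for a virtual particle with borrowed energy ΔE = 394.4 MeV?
8.344 × 10^-25 s

Using the energy-time uncertainty principle:
ΔEΔt ≥ ℏ/2

For a virtual particle borrowing energy ΔE, the maximum lifetime is:
Δt_max = ℏ/(2ΔE)

Converting energy:
ΔE = 394.4 MeV = 6.319e-11 J

Δt_max = (1.055e-34 J·s) / (2 × 6.319e-11 J)
Δt_max = 8.344e-25 s = 8.344 × 10^-25 s

Virtual particles with higher borrowed energy exist for shorter times.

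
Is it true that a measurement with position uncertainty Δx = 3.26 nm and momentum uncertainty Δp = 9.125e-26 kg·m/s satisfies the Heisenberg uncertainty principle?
Yes, it satisfies the uncertainty principle.

Calculate the product ΔxΔp:
ΔxΔp = (3.260e-09 m) × (9.125e-26 kg·m/s)
ΔxΔp = 2.975e-34 J·s

Compare to the minimum allowed value ℏ/2:
ℏ/2 = 5.273e-35 J·s

Since ΔxΔp = 2.975e-34 J·s ≥ 5.273e-35 J·s = ℏ/2,
the measurement satisfies the uncertainty principle.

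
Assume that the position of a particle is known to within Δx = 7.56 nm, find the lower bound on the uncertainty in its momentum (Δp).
6.975 × 10^-27 kg·m/s

Using the Heisenberg uncertainty principle:
ΔxΔp ≥ ℏ/2

The minimum uncertainty in momentum is:
Δp_min = ℏ/(2Δx)
Δp_min = (1.055e-34 J·s) / (2 × 7.560e-09 m)
Δp_min = 6.975e-27 kg·m/s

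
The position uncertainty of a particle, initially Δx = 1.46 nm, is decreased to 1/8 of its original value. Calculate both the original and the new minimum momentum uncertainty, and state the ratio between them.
Original Δp_min = 3.612 × 10^-26 kg·m/s; new Δp'_min = 2.889 × 10^-25 kg·m/s; ratio Δp'_min/Δp_min = 8.

From the uncertainty principle ΔxΔp ≥ ℏ/2, the minimum momentum uncertainty is Δp_min = ℏ/(2Δx).

Original (Δx = 1.46 nm = 1.460e-09 m):
Δp_min = (1.055e-34 J·s)/(2 × 1.460e-09 m) = 3.612e-26 kg·m/s

When Δx → (1/8)Δx:
Δp'_min = ℏ/(2 × (1/8)Δx) = 8 × ℏ/(2Δx) = 8 × Δp_min
Δp'_min = 8 × 3.612e-26 kg·m/s = 2.889e-25 kg·m/s

Since Δp_min ∝ 1/Δx, when Δx is decreased to 1/8 of its original value, Δp_min increases to 8 times its original value.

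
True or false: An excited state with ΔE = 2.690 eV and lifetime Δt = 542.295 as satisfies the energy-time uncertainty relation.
Yes, it satisfies the uncertainty relation.

Calculate the product ΔEΔt:
ΔE = 2.690 eV = 4.310e-19 J
ΔEΔt = (4.310e-19 J) × (5.423e-16 s)
ΔEΔt = 2.337e-34 J·s

Compare to the minimum allowed value ℏ/2:
ℏ/2 = 5.273e-35 J·s

Since ΔEΔt = 2.337e-34 J·s ≥ 5.273e-35 J·s = ℏ/2,
this satisfies the uncertainty relation.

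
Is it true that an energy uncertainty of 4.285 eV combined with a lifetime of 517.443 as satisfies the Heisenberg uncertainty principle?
Yes, it satisfies the uncertainty relation.

Calculate the product ΔEΔt:
ΔE = 4.285 eV = 6.865e-19 J
ΔEΔt = (6.865e-19 J) × (5.174e-16 s)
ΔEΔt = 3.552e-34 J·s

Compare to the minimum allowed value ℏ/2:
ℏ/2 = 5.273e-35 J·s

Since ΔEΔt = 3.552e-34 J·s ≥ 5.273e-35 J·s = ℏ/2,
this satisfies the uncertainty relation.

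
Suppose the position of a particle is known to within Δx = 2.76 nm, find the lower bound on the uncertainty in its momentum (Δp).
1.910 × 10^-26 kg·m/s

Using the Heisenberg uncertainty principle:
ΔxΔp ≥ ℏ/2

The minimum uncertainty in momentum is:
Δp_min = ℏ/(2Δx)
Δp_min = (1.055e-34 J·s) / (2 × 2.760e-09 m)
Δp_min = 1.910e-26 kg·m/s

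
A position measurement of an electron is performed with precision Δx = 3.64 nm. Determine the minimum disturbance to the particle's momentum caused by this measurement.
1.449 × 10^-26 kg·m/s

The uncertainty principle implies that measuring position disturbs momentum:
ΔxΔp ≥ ℏ/2

When we measure position with precision Δx, we necessarily introduce a momentum uncertainty:
Δp ≥ ℏ/(2Δx)
Δp_min = (1.055e-34 J·s) / (2 × 3.640e-09 m)
Δp_min = 1.449e-26 kg·m/s

The more precisely we measure position, the greater the momentum disturbance.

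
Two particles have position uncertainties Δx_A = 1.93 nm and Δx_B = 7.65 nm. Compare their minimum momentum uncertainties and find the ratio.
Particle A has the larger minimum momentum uncertainty, by a factor of 3.96.

For each particle, the minimum momentum uncertainty is Δp_min = ℏ/(2Δx):

Particle A: Δp_A = ℏ/(2×1.930e-09 m) = 2.732e-26 kg·m/s
Particle B: Δp_B = ℏ/(2×7.650e-09 m) = 6.893e-27 kg·m/s

Ratio: Δp_A/Δp_B = 3.96

Since Δp_min ∝ 1/Δx, the particle with smaller position uncertainty (A) has larger momentum uncertainty.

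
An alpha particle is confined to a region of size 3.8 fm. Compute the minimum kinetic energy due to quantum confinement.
90.430 keV

Using the uncertainty principle:

1. Position uncertainty: Δx ≈ 3.800e-15 m
2. Minimum momentum uncertainty: Δp = ℏ/(2Δx) = 1.388e-20 kg·m/s
3. Minimum kinetic energy:
   KE = (Δp)²/(2m) = (1.388e-20)²/(2 × 6.645e-27 kg)
   KE = 1.449e-14 J = 90.430 keV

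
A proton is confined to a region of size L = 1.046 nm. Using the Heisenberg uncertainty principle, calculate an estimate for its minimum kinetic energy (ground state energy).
4.741 μeV

Using the uncertainty principle to estimate ground state energy:

1. The position uncertainty is approximately the confinement size:
   Δx ≈ L = 1.046e-09 m

2. From ΔxΔp ≥ ℏ/2, the minimum momentum uncertainty is:
   Δp ≈ ℏ/(2L) = 5.041e-26 kg·m/s

3. The kinetic energy is approximately:
   KE ≈ (Δp)²/(2m) = (5.041e-26)²/(2 × 1.673e-27 kg)
   KE ≈ 7.596e-25 J = 4.741 μeV

This is an order-of-magnitude estimate of the ground state energy.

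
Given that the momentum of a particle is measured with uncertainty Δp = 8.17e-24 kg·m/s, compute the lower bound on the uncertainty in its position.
6.454 pm

Using the Heisenberg uncertainty principle:
ΔxΔp ≥ ℏ/2

The minimum uncertainty in position is:
Δx_min = ℏ/(2Δp)
Δx_min = (1.055e-34 J·s) / (2 × 8.170e-24 kg·m/s)
Δx_min = 6.454e-12 m = 6.454 pm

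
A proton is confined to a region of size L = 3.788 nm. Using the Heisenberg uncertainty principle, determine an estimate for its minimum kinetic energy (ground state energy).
361.522 neV

Using the uncertainty principle to estimate ground state energy:

1. The position uncertainty is approximately the confinement size:
   Δx ≈ L = 3.788e-09 m

2. From ΔxΔp ≥ ℏ/2, the minimum momentum uncertainty is:
   Δp ≈ ℏ/(2L) = 1.392e-26 kg·m/s

3. The kinetic energy is approximately:
   KE ≈ (Δp)²/(2m) = (1.392e-26)²/(2 × 1.673e-27 kg)
   KE ≈ 5.792e-26 J = 361.522 neV

This is an order-of-magnitude estimate of the ground state energy.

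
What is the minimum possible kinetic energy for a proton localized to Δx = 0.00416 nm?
299.756 meV

Localizing a particle requires giving it sufficient momentum uncertainty:

1. From uncertainty principle: Δp ≥ ℏ/(2Δx)
   Δp_min = (1.055e-34 J·s) / (2 × 4.160e-12 m)
   Δp_min = 1.268e-23 kg·m/s

2. This momentum uncertainty corresponds to kinetic energy:
   KE ≈ (Δp)²/(2m) = (1.268e-23)²/(2 × 1.673e-27 kg)
   KE = 4.803e-20 J = 299.756 meV

Tighter localization requires more energy.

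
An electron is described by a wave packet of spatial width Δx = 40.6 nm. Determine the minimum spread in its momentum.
1.299 × 10^-27 kg·m/s

For a wave packet, the spatial width Δx and momentum spread Δp are related by the uncertainty principle:
ΔxΔp ≥ ℏ/2

The minimum momentum spread is:
Δp_min = ℏ/(2Δx)
Δp_min = (1.055e-34 J·s) / (2 × 4.060e-08 m)
Δp_min = 1.299e-27 kg·m/s

A wave packet cannot have both a well-defined position and well-defined momentum.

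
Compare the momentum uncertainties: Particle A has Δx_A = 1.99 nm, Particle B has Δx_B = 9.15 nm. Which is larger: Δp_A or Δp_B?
Particle A has the larger minimum momentum uncertainty, by a factor of 4.60.

For each particle, the minimum momentum uncertainty is Δp_min = ℏ/(2Δx):

Particle A: Δp_A = ℏ/(2×1.990e-09 m) = 2.650e-26 kg·m/s
Particle B: Δp_B = ℏ/(2×9.150e-09 m) = 5.763e-27 kg·m/s

Ratio: Δp_A/Δp_B = 4.60

Since Δp_min ∝ 1/Δx, the particle with smaller position uncertainty (A) has larger momentum uncertainty.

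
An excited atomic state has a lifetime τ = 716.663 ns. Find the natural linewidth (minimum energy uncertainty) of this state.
459.220 peV

Using the energy-time uncertainty principle:
ΔEΔt ≥ ℏ/2

The lifetime τ represents the time uncertainty Δt.
The natural linewidth (minimum energy uncertainty) is:

ΔE = ℏ/(2τ)
ΔE = (1.055e-34 J·s) / (2 × 7.167e-07 s)
ΔE = 7.358e-29 J = 459.220 peV

This natural linewidth limits the precision of spectroscopic measurements.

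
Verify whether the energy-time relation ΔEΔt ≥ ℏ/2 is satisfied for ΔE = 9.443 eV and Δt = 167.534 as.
Yes, it satisfies the uncertainty relation.

Calculate the product ΔEΔt:
ΔE = 9.443 eV = 1.513e-18 J
ΔEΔt = (1.513e-18 J) × (1.675e-16 s)
ΔEΔt = 2.535e-34 J·s

Compare to the minimum allowed value ℏ/2:
ℏ/2 = 5.273e-35 J·s

Since ΔEΔt = 2.535e-34 J·s ≥ 5.273e-35 J·s = ℏ/2,
this satisfies the uncertainty relation.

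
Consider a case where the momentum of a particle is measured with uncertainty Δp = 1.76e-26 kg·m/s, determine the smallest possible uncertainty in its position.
2.996 nm

Using the Heisenberg uncertainty principle:
ΔxΔp ≥ ℏ/2

The minimum uncertainty in position is:
Δx_min = ℏ/(2Δp)
Δx_min = (1.055e-34 J·s) / (2 × 1.760e-26 kg·m/s)
Δx_min = 2.996e-09 m = 2.996 nm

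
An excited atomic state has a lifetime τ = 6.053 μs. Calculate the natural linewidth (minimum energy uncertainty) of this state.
54.371 peV

Using the energy-time uncertainty principle:
ΔEΔt ≥ ℏ/2

The lifetime τ represents the time uncertainty Δt.
The natural linewidth (minimum energy uncertainty) is:

ΔE = ℏ/(2τ)
ΔE = (1.055e-34 J·s) / (2 × 6.053e-06 s)
ΔE = 8.711e-30 J = 54.371 peV

This natural linewidth limits the precision of spectroscopic measurements.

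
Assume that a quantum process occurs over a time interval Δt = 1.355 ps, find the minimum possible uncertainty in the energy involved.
242.883 μeV

Using the energy-time uncertainty principle:
ΔEΔt ≥ ℏ/2

The minimum uncertainty in energy is:
ΔE_min = ℏ/(2Δt)
ΔE_min = (1.055e-34 J·s) / (2 × 1.355e-12 s)
ΔE_min = 3.891e-23 J = 242.883 μeV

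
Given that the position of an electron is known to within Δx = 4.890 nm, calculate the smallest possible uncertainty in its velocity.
11.837 km/s

Using the Heisenberg uncertainty principle and Δp = mΔv:
ΔxΔp ≥ ℏ/2
Δx(mΔv) ≥ ℏ/2

The minimum uncertainty in velocity is:
Δv_min = ℏ/(2mΔx)
Δv_min = (1.055e-34 J·s) / (2 × 9.109e-31 kg × 4.890e-09 m)
Δv_min = 1.184e+04 m/s = 11.837 km/s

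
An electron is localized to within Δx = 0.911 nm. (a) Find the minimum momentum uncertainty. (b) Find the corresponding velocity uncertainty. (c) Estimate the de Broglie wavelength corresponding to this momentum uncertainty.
(a) Δp_min = 5.788 × 10^-26 kg·m/s
(b) Δv_min = 63.539 km/s
(c) λ_dB = 11.448 nm

Step-by-step:

(a) From the uncertainty principle:
Δp_min = ℏ/(2Δx) = (1.055e-34 J·s)/(2 × 9.110e-10 m) = 5.788e-26 kg·m/s

(b) The velocity uncertainty:
Δv = Δp/m = (5.788e-26 kg·m/s)/(9.109e-31 kg) = 6.354e+04 m/s = 63.539 km/s

(c) The de Broglie wavelength for this momentum:
λ = h/p = (6.626e-34 J·s)/(5.788e-26 kg·m/s) = 1.145e-08 m = 11.448 nm

Note: The de Broglie wavelength is comparable to the localization size, as expected from wave-particle duality.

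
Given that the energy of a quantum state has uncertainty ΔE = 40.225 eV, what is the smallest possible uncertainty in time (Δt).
8.182 as

Using the energy-time uncertainty principle:
ΔEΔt ≥ ℏ/2

The minimum uncertainty in time is:
Δt_min = ℏ/(2ΔE)
Δt_min = (1.055e-34 J·s) / (2 × 6.445e-18 J)
Δt_min = 8.182e-18 s = 8.182 as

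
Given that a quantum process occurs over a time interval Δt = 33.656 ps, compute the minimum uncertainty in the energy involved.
9.779 μeV

Using the energy-time uncertainty principle:
ΔEΔt ≥ ℏ/2

The minimum uncertainty in energy is:
ΔE_min = ℏ/(2Δt)
ΔE_min = (1.055e-34 J·s) / (2 × 3.366e-11 s)
ΔE_min = 1.567e-24 J = 9.779 μeV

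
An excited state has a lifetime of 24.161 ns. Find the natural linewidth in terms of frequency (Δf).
3.294 MHz

Using the energy-time uncertainty principle and E = hf:
ΔEΔt ≥ ℏ/2
hΔf·Δt ≥ ℏ/2

The minimum frequency uncertainty is:
Δf = ℏ/(2hτ) = 1/(4πτ)
Δf = 1/(4π × 2.416e-08 s)
Δf = 3.294e+06 Hz = 3.294 MHz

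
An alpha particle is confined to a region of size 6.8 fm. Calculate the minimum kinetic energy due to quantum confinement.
28.240 keV

Using the uncertainty principle:

1. Position uncertainty: Δx ≈ 6.800e-15 m
2. Minimum momentum uncertainty: Δp = ℏ/(2Δx) = 7.754e-21 kg·m/s
3. Minimum kinetic energy:
   KE = (Δp)²/(2m) = (7.754e-21)²/(2 × 6.645e-27 kg)
   KE = 4.525e-15 J = 28.240 keV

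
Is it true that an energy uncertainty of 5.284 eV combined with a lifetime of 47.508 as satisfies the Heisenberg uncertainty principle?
No, it violates the uncertainty relation.

Calculate the product ΔEΔt:
ΔE = 5.284 eV = 8.466e-19 J
ΔEΔt = (8.466e-19 J) × (4.751e-17 s)
ΔEΔt = 4.022e-35 J·s

Compare to the minimum allowed value ℏ/2:
ℏ/2 = 5.273e-35 J·s

Since ΔEΔt = 4.022e-35 J·s < 5.273e-35 J·s = ℏ/2,
this violates the uncertainty relation.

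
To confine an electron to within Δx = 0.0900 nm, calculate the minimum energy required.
1.176 eV

Localizing a particle requires giving it sufficient momentum uncertainty:

1. From uncertainty principle: Δp ≥ ℏ/(2Δx)
   Δp_min = (1.055e-34 J·s) / (2 × 9.000e-11 m)
   Δp_min = 5.859e-25 kg·m/s

2. This momentum uncertainty corresponds to kinetic energy:
   KE ≈ (Δp)²/(2m) = (5.859e-25)²/(2 × 9.109e-31 kg)
   KE = 1.884e-19 J = 1.176 eV

Tighter localization requires more energy.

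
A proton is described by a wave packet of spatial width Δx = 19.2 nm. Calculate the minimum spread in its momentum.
2.746 × 10^-27 kg·m/s

For a wave packet, the spatial width Δx and momentum spread Δp are related by the uncertainty principle:
ΔxΔp ≥ ℏ/2

The minimum momentum spread is:
Δp_min = ℏ/(2Δx)
Δp_min = (1.055e-34 J·s) / (2 × 1.920e-08 m)
Δp_min = 2.746e-27 kg·m/s

A wave packet cannot have both a well-defined position and well-defined momentum.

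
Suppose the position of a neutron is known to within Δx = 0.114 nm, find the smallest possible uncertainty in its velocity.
276.150 m/s

Using the Heisenberg uncertainty principle and Δp = mΔv:
ΔxΔp ≥ ℏ/2
Δx(mΔv) ≥ ℏ/2

The minimum uncertainty in velocity is:
Δv_min = ℏ/(2mΔx)
Δv_min = (1.055e-34 J·s) / (2 × 1.675e-27 kg × 1.140e-10 m)
Δv_min = 2.762e+02 m/s = 276.150 m/s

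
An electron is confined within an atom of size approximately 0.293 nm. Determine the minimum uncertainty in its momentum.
1.800 × 10^-25 kg·m/s

Using the Heisenberg uncertainty principle:
ΔxΔp ≥ ℏ/2

With Δx ≈ L = 2.930e-10 m (the confinement size):
Δp_min = ℏ/(2Δx)
Δp_min = (1.055e-34 J·s) / (2 × 2.930e-10 m)
Δp_min = 1.800e-25 kg·m/s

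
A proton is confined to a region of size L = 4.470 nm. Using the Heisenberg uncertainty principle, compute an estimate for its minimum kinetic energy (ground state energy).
259.621 neV

Using the uncertainty principle to estimate ground state energy:

1. The position uncertainty is approximately the confinement size:
   Δx ≈ L = 4.470e-09 m

2. From ΔxΔp ≥ ℏ/2, the minimum momentum uncertainty is:
   Δp ≈ ℏ/(2L) = 1.180e-26 kg·m/s

3. The kinetic energy is approximately:
   KE ≈ (Δp)²/(2m) = (1.180e-26)²/(2 × 1.673e-27 kg)
   KE ≈ 4.160e-26 J = 259.621 neV

This is an order-of-magnitude estimate of the ground state energy.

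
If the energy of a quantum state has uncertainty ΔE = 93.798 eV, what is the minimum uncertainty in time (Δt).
3.509 as

Using the energy-time uncertainty principle:
ΔEΔt ≥ ℏ/2

The minimum uncertainty in time is:
Δt_min = ℏ/(2ΔE)
Δt_min = (1.055e-34 J·s) / (2 × 1.503e-17 J)
Δt_min = 3.509e-18 s = 3.509 as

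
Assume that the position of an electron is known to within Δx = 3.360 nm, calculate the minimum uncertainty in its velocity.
17.227 km/s

Using the Heisenberg uncertainty principle and Δp = mΔv:
ΔxΔp ≥ ℏ/2
Δx(mΔv) ≥ ℏ/2

The minimum uncertainty in velocity is:
Δv_min = ℏ/(2mΔx)
Δv_min = (1.055e-34 J·s) / (2 × 9.109e-31 kg × 3.360e-09 m)
Δv_min = 1.723e+04 m/s = 17.227 km/s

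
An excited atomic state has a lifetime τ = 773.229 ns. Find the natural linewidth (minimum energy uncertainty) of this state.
425.625 peV

Using the energy-time uncertainty principle:
ΔEΔt ≥ ℏ/2

The lifetime τ represents the time uncertainty Δt.
The natural linewidth (minimum energy uncertainty) is:

ΔE = ℏ/(2τ)
ΔE = (1.055e-34 J·s) / (2 × 7.732e-07 s)
ΔE = 6.819e-29 J = 425.625 peV

This natural linewidth limits the precision of spectroscopic measurements.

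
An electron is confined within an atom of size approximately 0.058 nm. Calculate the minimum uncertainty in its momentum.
9.091 × 10^-25 kg·m/s

Using the Heisenberg uncertainty principle:
ΔxΔp ≥ ℏ/2

With Δx ≈ L = 5.800e-11 m (the confinement size):
Δp_min = ℏ/(2Δx)
Δp_min = (1.055e-34 J·s) / (2 × 5.800e-11 m)
Δp_min = 9.091e-25 kg·m/s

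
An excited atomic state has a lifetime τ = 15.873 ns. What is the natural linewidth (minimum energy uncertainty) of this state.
20.734 neV

Using the energy-time uncertainty principle:
ΔEΔt ≥ ℏ/2

The lifetime τ represents the time uncertainty Δt.
The natural linewidth (minimum energy uncertainty) is:

ΔE = ℏ/(2τ)
ΔE = (1.055e-34 J·s) / (2 × 1.587e-08 s)
ΔE = 3.322e-27 J = 20.734 neV

This natural linewidth limits the precision of spectroscopic measurements.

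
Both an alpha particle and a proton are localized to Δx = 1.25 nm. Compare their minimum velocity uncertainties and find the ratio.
The proton has the larger minimum velocity uncertainty, by a ratio of 4.0.

For both particles, Δp_min = ℏ/(2Δx) = 4.218e-26 kg·m/s (same for both).

The velocity uncertainty is Δv = Δp/m:
- alpha particle: Δv = 4.218e-26 / 6.645e-27 = 6.348e+00 m/s = 6.348 m/s
- proton: Δv = 4.218e-26 / 1.673e-27 = 2.522e+01 m/s = 25.220 m/s

Ratio: 2.522e+01 / 6.348e+00 = 4.0

The lighter particle has larger velocity uncertainty because Δv ∝ 1/m.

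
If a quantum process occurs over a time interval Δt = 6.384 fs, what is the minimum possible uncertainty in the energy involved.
51.552 meV

Using the energy-time uncertainty principle:
ΔEΔt ≥ ℏ/2

The minimum uncertainty in energy is:
ΔE_min = ℏ/(2Δt)
ΔE_min = (1.055e-34 J·s) / (2 × 6.384e-15 s)
ΔE_min = 8.259e-21 J = 51.552 meV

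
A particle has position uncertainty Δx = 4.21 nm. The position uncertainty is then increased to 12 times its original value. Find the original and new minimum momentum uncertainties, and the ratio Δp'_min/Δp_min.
Original Δp_min = 1.252 × 10^-26 kg·m/s; new Δp'_min = 1.044 × 10^-27 kg·m/s; ratio Δp'_min/Δp_min = 1/12.

From the uncertainty principle ΔxΔp ≥ ℏ/2, the minimum momentum uncertainty is Δp_min = ℏ/(2Δx).

Original (Δx = 4.21 nm = 4.210e-09 m):
Δp_min = (1.055e-34 J·s)/(2 × 4.210e-09 m) = 1.252e-26 kg·m/s

When Δx → 12Δx:
Δp'_min = ℏ/(2 × 12Δx) = (1/12) × ℏ/(2Δx) = (1/12) × Δp_min
Δp'_min = 1/12 × 1.252e-26 kg·m/s = 1.044e-27 kg·m/s

Since Δp_min ∝ 1/Δx, when Δx is increased to 12 times its original value, Δp_min decreases to 1/12 of its original value.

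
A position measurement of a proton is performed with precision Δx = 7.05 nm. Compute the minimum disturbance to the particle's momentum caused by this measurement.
7.479 × 10^-27 kg·m/s

The uncertainty principle implies that measuring position disturbs momentum:
ΔxΔp ≥ ℏ/2

When we measure position with precision Δx, we necessarily introduce a momentum uncertainty:
Δp ≥ ℏ/(2Δx)
Δp_min = (1.055e-34 J·s) / (2 × 7.050e-09 m)
Δp_min = 7.479e-27 kg·m/s

The more precisely we measure position, the greater the momentum disturbance.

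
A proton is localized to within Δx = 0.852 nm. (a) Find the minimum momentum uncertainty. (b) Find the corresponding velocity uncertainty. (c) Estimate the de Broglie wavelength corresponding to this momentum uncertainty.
(a) Δp_min = 6.189 × 10^-26 kg·m/s
(b) Δv_min = 37.001 m/s
(c) λ_dB = 10.707 nm

Step-by-step:

(a) From the uncertainty principle:
Δp_min = ℏ/(2Δx) = (1.055e-34 J·s)/(2 × 8.520e-10 m) = 6.189e-26 kg·m/s

(b) The velocity uncertainty:
Δv = Δp/m = (6.189e-26 kg·m/s)/(1.673e-27 kg) = 3.700e+01 m/s = 37.001 m/s

(c) The de Broglie wavelength for this momentum:
λ = h/p = (6.626e-34 J·s)/(6.189e-26 kg·m/s) = 1.071e-08 m = 10.707 nm

Note: The de Broglie wavelength is comparable to the localization size, as expected from wave-particle duality.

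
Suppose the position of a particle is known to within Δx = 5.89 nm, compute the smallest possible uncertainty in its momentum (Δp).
8.952 × 10^-27 kg·m/s

Using the Heisenberg uncertainty principle:
ΔxΔp ≥ ℏ/2

The minimum uncertainty in momentum is:
Δp_min = ℏ/(2Δx)
Δp_min = (1.055e-34 J·s) / (2 × 5.890e-09 m)
Δp_min = 8.952e-27 kg·m/s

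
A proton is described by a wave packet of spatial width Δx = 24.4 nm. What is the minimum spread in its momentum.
2.161 × 10^-27 kg·m/s

For a wave packet, the spatial width Δx and momentum spread Δp are related by the uncertainty principle:
ΔxΔp ≥ ℏ/2

The minimum momentum spread is:
Δp_min = ℏ/(2Δx)
Δp_min = (1.055e-34 J·s) / (2 × 2.440e-08 m)
Δp_min = 2.161e-27 kg·m/s

A wave packet cannot have both a well-defined position and well-defined momentum.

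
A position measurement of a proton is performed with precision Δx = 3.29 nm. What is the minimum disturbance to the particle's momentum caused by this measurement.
1.603 × 10^-26 kg·m/s

The uncertainty principle implies that measuring position disturbs momentum:
ΔxΔp ≥ ℏ/2

When we measure position with precision Δx, we necessarily introduce a momentum uncertainty:
Δp ≥ ℏ/(2Δx)
Δp_min = (1.055e-34 J·s) / (2 × 3.290e-09 m)
Δp_min = 1.603e-26 kg·m/s

The more precisely we measure position, the greater the momentum disturbance.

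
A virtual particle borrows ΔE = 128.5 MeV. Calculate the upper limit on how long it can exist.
2.561 ys

Using the energy-time uncertainty principle:
ΔEΔt ≥ ℏ/2

For a virtual particle borrowing energy ΔE, the maximum lifetime is:
Δt_max = ℏ/(2ΔE)

Converting energy:
ΔE = 128.5 MeV = 2.059e-11 J

Δt_max = (1.055e-34 J·s) / (2 × 2.059e-11 J)
Δt_max = 2.561e-24 s = 2.561 ys

Virtual particles with higher borrowed energy exist for shorter times.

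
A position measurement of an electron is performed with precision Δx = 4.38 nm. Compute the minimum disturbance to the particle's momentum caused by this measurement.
1.204 × 10^-26 kg·m/s

The uncertainty principle implies that measuring position disturbs momentum:
ΔxΔp ≥ ℏ/2

When we measure position with precision Δx, we necessarily introduce a momentum uncertainty:
Δp ≥ ℏ/(2Δx)
Δp_min = (1.055e-34 J·s) / (2 × 4.380e-09 m)
Δp_min = 1.204e-26 kg·m/s

The more precisely we measure position, the greater the momentum disturbance.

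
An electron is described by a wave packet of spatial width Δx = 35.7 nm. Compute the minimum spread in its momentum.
1.477 × 10^-27 kg·m/s

For a wave packet, the spatial width Δx and momentum spread Δp are related by the uncertainty principle:
ΔxΔp ≥ ℏ/2

The minimum momentum spread is:
Δp_min = ℏ/(2Δx)
Δp_min = (1.055e-34 J·s) / (2 × 3.570e-08 m)
Δp_min = 1.477e-27 kg·m/s

A wave packet cannot have both a well-defined position and well-defined momentum.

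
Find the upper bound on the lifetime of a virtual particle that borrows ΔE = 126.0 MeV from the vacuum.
2.612 ys

Using the energy-time uncertainty principle:
ΔEΔt ≥ ℏ/2

For a virtual particle borrowing energy ΔE, the maximum lifetime is:
Δt_max = ℏ/(2ΔE)

Converting energy:
ΔE = 126.0 MeV = 2.019e-11 J

Δt_max = (1.055e-34 J·s) / (2 × 2.019e-11 J)
Δt_max = 2.612e-24 s = 2.612 ys

Virtual particles with higher borrowed energy exist for shorter times.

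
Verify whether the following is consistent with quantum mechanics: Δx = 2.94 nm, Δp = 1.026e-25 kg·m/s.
Yes, it satisfies the uncertainty principle.

Calculate the product ΔxΔp:
ΔxΔp = (2.940e-09 m) × (1.026e-25 kg·m/s)
ΔxΔp = 3.016e-34 J·s

Compare to the minimum allowed value ℏ/2:
ℏ/2 = 5.273e-35 J·s

Since ΔxΔp = 3.016e-34 J·s ≥ 5.273e-35 J·s = ℏ/2,
the measurement satisfies the uncertainty principle.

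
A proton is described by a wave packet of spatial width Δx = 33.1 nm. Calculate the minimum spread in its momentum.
1.593 × 10^-27 kg·m/s

For a wave packet, the spatial width Δx and momentum spread Δp are related by the uncertainty principle:
ΔxΔp ≥ ℏ/2

The minimum momentum spread is:
Δp_min = ℏ/(2Δx)
Δp_min = (1.055e-34 J·s) / (2 × 3.310e-08 m)
Δp_min = 1.593e-27 kg·m/s

A wave packet cannot have both a well-defined position and well-defined momentum.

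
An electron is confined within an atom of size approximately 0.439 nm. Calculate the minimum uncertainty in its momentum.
1.201 × 10^-25 kg·m/s

Using the Heisenberg uncertainty principle:
ΔxΔp ≥ ℏ/2

With Δx ≈ L = 4.390e-10 m (the confinement size):
Δp_min = ℏ/(2Δx)
Δp_min = (1.055e-34 J·s) / (2 × 4.390e-10 m)
Δp_min = 1.201e-25 kg·m/s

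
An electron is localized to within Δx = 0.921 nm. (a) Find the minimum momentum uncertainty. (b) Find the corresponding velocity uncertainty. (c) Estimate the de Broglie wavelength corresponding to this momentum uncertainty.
(a) Δp_min = 5.725 × 10^-26 kg·m/s
(b) Δv_min = 62.849 km/s
(c) λ_dB = 11.574 nm

Step-by-step:

(a) From the uncertainty principle:
Δp_min = ℏ/(2Δx) = (1.055e-34 J·s)/(2 × 9.210e-10 m) = 5.725e-26 kg·m/s

(b) The velocity uncertainty:
Δv = Δp/m = (5.725e-26 kg·m/s)/(9.109e-31 kg) = 6.285e+04 m/s = 62.849 km/s

(c) The de Broglie wavelength for this momentum:
λ = h/p = (6.626e-34 J·s)/(5.725e-26 kg·m/s) = 1.157e-08 m = 11.574 nm

Note: The de Broglie wavelength is comparable to the localization size, as expected from wave-particle duality.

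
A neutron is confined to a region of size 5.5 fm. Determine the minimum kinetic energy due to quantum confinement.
171.250 keV

Using the uncertainty principle:

1. Position uncertainty: Δx ≈ 5.500e-15 m
2. Minimum momentum uncertainty: Δp = ℏ/(2Δx) = 9.587e-21 kg·m/s
3. Minimum kinetic energy:
   KE = (Δp)²/(2m) = (9.587e-21)²/(2 × 1.675e-27 kg)
   KE = 2.744e-14 J = 171.250 keV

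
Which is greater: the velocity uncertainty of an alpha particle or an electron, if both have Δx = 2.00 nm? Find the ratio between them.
The electron has the larger minimum velocity uncertainty, by a ratio of 7294.3.

For both particles, Δp_min = ℏ/(2Δx) = 2.636e-26 kg·m/s (same for both).

The velocity uncertainty is Δv = Δp/m:
- alpha particle: Δv = 2.636e-26 / 6.645e-27 = 3.968e+00 m/s = 3.968 m/s
- electron: Δv = 2.636e-26 / 9.109e-31 = 2.894e+04 m/s = 28.942 km/s

Ratio: 2.894e+04 / 3.968e+00 = 7294.3

The lighter particle has larger velocity uncertainty because Δv ∝ 1/m.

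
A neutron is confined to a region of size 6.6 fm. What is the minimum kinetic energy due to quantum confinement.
118.924 keV

Using the uncertainty principle:

1. Position uncertainty: Δx ≈ 6.600e-15 m
2. Minimum momentum uncertainty: Δp = ℏ/(2Δx) = 7.989e-21 kg·m/s
3. Minimum kinetic energy:
   KE = (Δp)²/(2m) = (7.989e-21)²/(2 × 1.675e-27 kg)
   KE = 1.905e-14 J = 118.924 keV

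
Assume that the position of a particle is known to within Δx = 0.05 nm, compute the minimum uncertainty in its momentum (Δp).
1.055 × 10^-24 kg·m/s

Using the Heisenberg uncertainty principle:
ΔxΔp ≥ ℏ/2

The minimum uncertainty in momentum is:
Δp_min = ℏ/(2Δx)
Δp_min = (1.055e-34 J·s) / (2 × 5.000e-11 m)
Δp_min = 1.055e-24 kg·m/s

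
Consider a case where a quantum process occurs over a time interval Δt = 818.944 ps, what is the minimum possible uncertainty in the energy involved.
401.866 neV

Using the energy-time uncertainty principle:
ΔEΔt ≥ ℏ/2

The minimum uncertainty in energy is:
ΔE_min = ℏ/(2Δt)
ΔE_min = (1.055e-34 J·s) / (2 × 8.189e-10 s)
ΔE_min = 6.439e-26 J = 401.866 neV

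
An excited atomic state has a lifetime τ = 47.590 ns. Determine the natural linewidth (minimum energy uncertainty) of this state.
6.915 neV

Using the energy-time uncertainty principle:
ΔEΔt ≥ ℏ/2

The lifetime τ represents the time uncertainty Δt.
The natural linewidth (minimum energy uncertainty) is:

ΔE = ℏ/(2τ)
ΔE = (1.055e-34 J·s) / (2 × 4.759e-08 s)
ΔE = 1.108e-27 J = 6.915 neV

This natural linewidth limits the precision of spectroscopic measurements.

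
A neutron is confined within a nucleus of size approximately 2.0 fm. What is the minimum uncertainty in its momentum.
2.636 × 10^-20 kg·m/s

Using the Heisenberg uncertainty principle:
ΔxΔp ≥ ℏ/2

With Δx ≈ L = 2.000e-15 m (the confinement size):
Δp_min = ℏ/(2Δx)
Δp_min = (1.055e-34 J·s) / (2 × 2.000e-15 m)
Δp_min = 2.636e-20 kg·m/s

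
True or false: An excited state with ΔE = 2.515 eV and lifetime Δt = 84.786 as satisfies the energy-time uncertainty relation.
No, it violates the uncertainty relation.

Calculate the product ΔEΔt:
ΔE = 2.515 eV = 4.029e-19 J
ΔEΔt = (4.029e-19 J) × (8.479e-17 s)
ΔEΔt = 3.416e-35 J·s

Compare to the minimum allowed value ℏ/2:
ℏ/2 = 5.273e-35 J·s

Since ΔEΔt = 3.416e-35 J·s < 5.273e-35 J·s = ℏ/2,
this violates the uncertainty relation.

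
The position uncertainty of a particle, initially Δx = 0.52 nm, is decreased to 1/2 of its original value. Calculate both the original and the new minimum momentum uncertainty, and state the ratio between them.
Original Δp_min = 1.014 × 10^-25 kg·m/s; new Δp'_min = 2.028 × 10^-25 kg·m/s; ratio Δp'_min/Δp_min = 2.

From the uncertainty principle ΔxΔp ≥ ℏ/2, the minimum momentum uncertainty is Δp_min = ℏ/(2Δx).

Original (Δx = 0.52 nm = 5.200e-10 m):
Δp_min = (1.055e-34 J·s)/(2 × 5.200e-10 m) = 1.014e-25 kg·m/s

When Δx → (1/2)Δx:
Δp'_min = ℏ/(2 × (1/2)Δx) = 2 × ℏ/(2Δx) = 2 × Δp_min
Δp'_min = 2 × 1.014e-25 kg·m/s = 2.028e-25 kg·m/s

Since Δp_min ∝ 1/Δx, when Δx is decreased to 1/2 of its original value, Δp_min increases to 2 times its original value.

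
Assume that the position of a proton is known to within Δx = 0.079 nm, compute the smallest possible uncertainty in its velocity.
399.044 m/s

Using the Heisenberg uncertainty principle and Δp = mΔv:
ΔxΔp ≥ ℏ/2
Δx(mΔv) ≥ ℏ/2

The minimum uncertainty in velocity is:
Δv_min = ℏ/(2mΔx)
Δv_min = (1.055e-34 J·s) / (2 × 1.673e-27 kg × 7.900e-11 m)
Δv_min = 3.990e+02 m/s = 399.044 m/s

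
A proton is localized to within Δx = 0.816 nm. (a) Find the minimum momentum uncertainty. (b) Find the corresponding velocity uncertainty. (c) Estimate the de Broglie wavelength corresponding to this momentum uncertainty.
(a) Δp_min = 6.462 × 10^-26 kg·m/s
(b) Δv_min = 38.633 m/s
(c) λ_dB = 10.254 nm

Step-by-step:

(a) From the uncertainty principle:
Δp_min = ℏ/(2Δx) = (1.055e-34 J·s)/(2 × 8.160e-10 m) = 6.462e-26 kg·m/s

(b) The velocity uncertainty:
Δv = Δp/m = (6.462e-26 kg·m/s)/(1.673e-27 kg) = 3.863e+01 m/s = 38.633 m/s

(c) The de Broglie wavelength for this momentum:
λ = h/p = (6.626e-34 J·s)/(6.462e-26 kg·m/s) = 1.025e-08 m = 10.254 nm

Note: The de Broglie wavelength is comparable to the localization size, as expected from wave-particle duality.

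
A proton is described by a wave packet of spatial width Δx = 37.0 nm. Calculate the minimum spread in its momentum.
1.425 × 10^-27 kg·m/s

For a wave packet, the spatial width Δx and momentum spread Δp are related by the uncertainty principle:
ΔxΔp ≥ ℏ/2

The minimum momentum spread is:
Δp_min = ℏ/(2Δx)
Δp_min = (1.055e-34 J·s) / (2 × 3.700e-08 m)
Δp_min = 1.425e-27 kg·m/s

A wave packet cannot have both a well-defined position and well-defined momentum.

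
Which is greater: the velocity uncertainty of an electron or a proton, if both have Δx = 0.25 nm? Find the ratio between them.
The electron has the larger minimum velocity uncertainty, by a ratio of 1836.2.

For both particles, Δp_min = ℏ/(2Δx) = 2.109e-25 kg·m/s (same for both).

The velocity uncertainty is Δv = Δp/m:
- electron: Δv = 2.109e-25 / 9.109e-31 = 2.315e+05 m/s = 231.535 km/s
- proton: Δv = 2.109e-25 / 1.673e-27 = 1.261e+02 m/s = 126.098 m/s

Ratio: 2.315e+05 / 1.261e+02 = 1836.2

The lighter particle has larger velocity uncertainty because Δv ∝ 1/m.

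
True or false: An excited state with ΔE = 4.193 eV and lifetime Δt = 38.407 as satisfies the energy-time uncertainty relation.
No, it violates the uncertainty relation.

Calculate the product ΔEΔt:
ΔE = 4.193 eV = 6.718e-19 J
ΔEΔt = (6.718e-19 J) × (3.841e-17 s)
ΔEΔt = 2.580e-35 J·s

Compare to the minimum allowed value ℏ/2:
ℏ/2 = 5.273e-35 J·s

Since ΔEΔt = 2.580e-35 J·s < 5.273e-35 J·s = ℏ/2,
this violates the uncertainty relation.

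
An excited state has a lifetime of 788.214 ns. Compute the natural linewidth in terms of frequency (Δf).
100.959 kHz

Using the energy-time uncertainty principle and E = hf:
ΔEΔt ≥ ℏ/2
hΔf·Δt ≥ ℏ/2

The minimum frequency uncertainty is:
Δf = ℏ/(2hτ) = 1/(4πτ)
Δf = 1/(4π × 7.882e-07 s)
Δf = 1.010e+05 Hz = 100.959 kHz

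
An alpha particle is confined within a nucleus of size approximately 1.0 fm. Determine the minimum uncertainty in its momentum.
5.273 × 10^-20 kg·m/s

Using the Heisenberg uncertainty principle:
ΔxΔp ≥ ℏ/2

With Δx ≈ L = 1.000e-15 m (the confinement size):
Δp_min = ℏ/(2Δx)
Δp_min = (1.055e-34 J·s) / (2 × 1.000e-15 m)
Δp_min = 5.273e-20 kg·m/s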